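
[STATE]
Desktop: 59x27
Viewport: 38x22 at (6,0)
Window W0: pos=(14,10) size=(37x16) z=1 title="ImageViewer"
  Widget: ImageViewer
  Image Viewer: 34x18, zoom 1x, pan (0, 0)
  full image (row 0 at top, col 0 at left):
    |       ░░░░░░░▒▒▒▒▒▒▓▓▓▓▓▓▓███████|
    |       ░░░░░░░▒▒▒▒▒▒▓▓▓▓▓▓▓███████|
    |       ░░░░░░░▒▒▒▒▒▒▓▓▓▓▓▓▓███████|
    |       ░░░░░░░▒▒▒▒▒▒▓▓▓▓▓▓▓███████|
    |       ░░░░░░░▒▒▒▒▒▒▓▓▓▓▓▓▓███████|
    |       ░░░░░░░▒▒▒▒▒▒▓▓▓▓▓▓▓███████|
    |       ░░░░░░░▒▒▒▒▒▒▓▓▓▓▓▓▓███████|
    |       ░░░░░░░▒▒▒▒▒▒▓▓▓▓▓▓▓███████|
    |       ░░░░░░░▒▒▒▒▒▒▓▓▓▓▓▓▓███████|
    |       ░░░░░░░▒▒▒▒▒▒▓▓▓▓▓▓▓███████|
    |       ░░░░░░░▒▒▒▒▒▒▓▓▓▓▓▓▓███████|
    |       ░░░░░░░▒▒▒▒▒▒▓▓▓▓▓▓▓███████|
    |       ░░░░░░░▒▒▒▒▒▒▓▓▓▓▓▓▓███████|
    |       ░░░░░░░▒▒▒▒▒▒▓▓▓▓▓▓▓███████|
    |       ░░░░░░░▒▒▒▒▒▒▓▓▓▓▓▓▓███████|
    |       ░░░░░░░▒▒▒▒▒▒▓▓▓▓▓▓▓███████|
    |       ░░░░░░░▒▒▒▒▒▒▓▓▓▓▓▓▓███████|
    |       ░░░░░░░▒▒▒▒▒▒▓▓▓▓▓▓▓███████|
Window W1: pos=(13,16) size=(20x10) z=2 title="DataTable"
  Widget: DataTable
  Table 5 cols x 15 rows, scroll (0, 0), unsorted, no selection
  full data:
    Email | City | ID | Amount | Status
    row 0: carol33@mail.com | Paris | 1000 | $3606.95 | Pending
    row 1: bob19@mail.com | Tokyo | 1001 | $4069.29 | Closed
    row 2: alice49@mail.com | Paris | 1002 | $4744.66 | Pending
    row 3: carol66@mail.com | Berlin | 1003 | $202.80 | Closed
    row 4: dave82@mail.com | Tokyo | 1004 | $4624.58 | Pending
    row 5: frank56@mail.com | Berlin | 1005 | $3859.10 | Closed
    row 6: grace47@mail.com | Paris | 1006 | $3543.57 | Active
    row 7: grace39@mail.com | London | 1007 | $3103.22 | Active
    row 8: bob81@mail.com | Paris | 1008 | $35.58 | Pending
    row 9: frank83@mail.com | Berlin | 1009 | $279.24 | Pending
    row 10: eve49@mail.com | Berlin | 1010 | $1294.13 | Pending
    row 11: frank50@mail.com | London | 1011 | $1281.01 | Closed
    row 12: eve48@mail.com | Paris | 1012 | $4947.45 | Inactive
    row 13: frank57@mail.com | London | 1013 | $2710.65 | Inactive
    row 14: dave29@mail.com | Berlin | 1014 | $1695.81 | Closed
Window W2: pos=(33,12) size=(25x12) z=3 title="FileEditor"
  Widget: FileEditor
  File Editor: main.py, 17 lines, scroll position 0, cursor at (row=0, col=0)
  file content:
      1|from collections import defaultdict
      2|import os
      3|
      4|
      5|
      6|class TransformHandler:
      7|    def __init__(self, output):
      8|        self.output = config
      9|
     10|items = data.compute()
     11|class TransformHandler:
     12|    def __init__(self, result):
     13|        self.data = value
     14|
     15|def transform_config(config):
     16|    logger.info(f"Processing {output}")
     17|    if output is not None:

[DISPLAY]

                                      
                                      
                                      
                                      
                                      
                                      
                                      
                                      
                                      
                                      
        ┏━━━━━━━━━━━━━━━━━━━━━━━━━━━━━
        ┃ ImageViewer                 
        ┠──────────────────┏━━━━━━━━━━
        ┃       ░░░░░░░▒▒▒▒┃ FileEdito
        ┃       ░░░░░░░▒▒▒▒┠──────────
        ┃       ░░░░░░░▒▒▒▒┃█rom colle
       ┏━━━━━━━━━━━━━━━━━━┓┃import os 
       ┃ DataTable        ┃┃          
       ┠──────────────────┨┃          
       ┃Email           │C┃┃          
       ┃────────────────┼─┃┃class Tran
       ┃carol33@mail.com│P┃┃    def __


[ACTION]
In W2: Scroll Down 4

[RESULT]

                                      
                                      
                                      
                                      
                                      
                                      
                                      
                                      
                                      
                                      
        ┏━━━━━━━━━━━━━━━━━━━━━━━━━━━━━
        ┃ ImageViewer                 
        ┠──────────────────┏━━━━━━━━━━
        ┃       ░░░░░░░▒▒▒▒┃ FileEdito
        ┃       ░░░░░░░▒▒▒▒┠──────────
        ┃       ░░░░░░░▒▒▒▒┃          
       ┏━━━━━━━━━━━━━━━━━━┓┃class Tran
       ┃ DataTable        ┃┃    def __
       ┠──────────────────┨┃        se
       ┃Email           │C┃┃          
       ┃────────────────┼─┃┃items = da
       ┃carol33@mail.com│P┃┃class Tran


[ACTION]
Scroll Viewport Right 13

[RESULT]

                                      
                                      
                                      
                                      
                                      
                                      
                                      
                                      
                                      
                                      
━━━━━━━━━━━━━━━━━━━━━━━━━━━━━━━┓      
geViewer                       ┃      
──────────────┏━━━━━━━━━━━━━━━━━━━━━━━
   ░░░░░░░▒▒▒▒┃ FileEditor            
   ░░░░░░░▒▒▒▒┠───────────────────────
   ░░░░░░░▒▒▒▒┃                      ▲
━━━━━━━━━━━━━┓┃class TransformHandler░
Table        ┃┃    def __init__(self,░
─────────────┨┃        self.output = █
           │C┃┃                      ░
───────────┼─┃┃items = data.compute()░
33@mail.com│P┃┃class TransformHandler░


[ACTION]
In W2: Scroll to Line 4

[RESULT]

                                      
                                      
                                      
                                      
                                      
                                      
                                      
                                      
                                      
                                      
━━━━━━━━━━━━━━━━━━━━━━━━━━━━━━━┓      
geViewer                       ┃      
──────────────┏━━━━━━━━━━━━━━━━━━━━━━━
   ░░░░░░░▒▒▒▒┃ FileEditor            
   ░░░░░░░▒▒▒▒┠───────────────────────
   ░░░░░░░▒▒▒▒┃                      ▲
━━━━━━━━━━━━━┓┃                      ░
Table        ┃┃class TransformHandler░
─────────────┨┃    def __init__(self,█
           │C┃┃        self.output = ░
───────────┼─┃┃                      ░
33@mail.com│P┃┃items = data.compute()░


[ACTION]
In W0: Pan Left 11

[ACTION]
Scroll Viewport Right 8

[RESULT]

                                      
                                      
                                      
                                      
                                      
                                      
                                      
                                      
                                      
                                      
━━━━━━━━━━━━━━━━━━━━━━━━━━━━━┓        
Viewer                       ┃        
────────────┏━━━━━━━━━━━━━━━━━━━━━━━┓ 
 ░░░░░░░▒▒▒▒┃ FileEditor            ┃ 
 ░░░░░░░▒▒▒▒┠───────────────────────┨ 
 ░░░░░░░▒▒▒▒┃                      ▲┃ 
━━━━━━━━━━━┓┃                      ░┃ 
ble        ┃┃class TransformHandler░┃ 
───────────┨┃    def __init__(self,█┃ 
         │C┃┃        self.output = ░┃ 
─────────┼─┃┃                      ░┃ 
@mail.com│P┃┃items = data.compute()░┃ 


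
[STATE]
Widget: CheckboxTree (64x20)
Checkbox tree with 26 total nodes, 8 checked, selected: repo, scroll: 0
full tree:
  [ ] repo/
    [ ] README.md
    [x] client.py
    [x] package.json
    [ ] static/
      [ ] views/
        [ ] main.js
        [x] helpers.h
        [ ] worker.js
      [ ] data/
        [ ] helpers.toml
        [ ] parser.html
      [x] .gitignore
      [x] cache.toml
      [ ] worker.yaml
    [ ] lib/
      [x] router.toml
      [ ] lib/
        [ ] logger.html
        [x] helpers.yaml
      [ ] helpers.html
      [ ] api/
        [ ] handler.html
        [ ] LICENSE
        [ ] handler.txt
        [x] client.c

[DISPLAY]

>[-] repo/                                                      
   [ ] README.md                                                
   [x] client.py                                                
   [x] package.json                                             
   [-] static/                                                  
     [-] views/                                                 
       [ ] main.js                                              
       [x] helpers.h                                            
       [ ] worker.js                                            
     [ ] data/                                                  
       [ ] helpers.toml                                         
       [ ] parser.html                                          
     [x] .gitignore                                             
     [x] cache.toml                                             
     [ ] worker.yaml                                            
   [-] lib/                                                     
     [x] router.toml                                            
     [-] lib/                                                   
       [ ] logger.html                                          
       [x] helpers.yaml                                         


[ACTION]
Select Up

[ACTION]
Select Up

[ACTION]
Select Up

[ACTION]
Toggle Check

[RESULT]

>[x] repo/                                                      
   [x] README.md                                                
   [x] client.py                                                
   [x] package.json                                             
   [x] static/                                                  
     [x] views/                                                 
       [x] main.js                                              
       [x] helpers.h                                            
       [x] worker.js                                            
     [x] data/                                                  
       [x] helpers.toml                                         
       [x] parser.html                                          
     [x] .gitignore                                             
     [x] cache.toml                                             
     [x] worker.yaml                                            
   [x] lib/                                                     
     [x] router.toml                                            
     [x] lib/                                                   
       [x] logger.html                                          
       [x] helpers.yaml                                         


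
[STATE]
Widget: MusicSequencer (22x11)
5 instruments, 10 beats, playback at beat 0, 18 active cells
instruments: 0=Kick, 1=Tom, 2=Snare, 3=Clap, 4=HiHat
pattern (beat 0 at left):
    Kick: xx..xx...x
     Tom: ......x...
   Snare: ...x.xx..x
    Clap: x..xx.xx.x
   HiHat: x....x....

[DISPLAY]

      ▼123456789      
  Kick██··██···█      
   Tom······█···      
 Snare···█·██··█      
  Clap█··██·██·█      
 HiHat█····█····      
                      
                      
                      
                      
                      


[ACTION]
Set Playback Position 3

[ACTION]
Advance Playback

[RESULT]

      0123▼56789      
  Kick██··██···█      
   Tom······█···      
 Snare···█·██··█      
  Clap█··██·██·█      
 HiHat█····█····      
                      
                      
                      
                      
                      


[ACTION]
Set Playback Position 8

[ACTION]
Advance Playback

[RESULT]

      012345678▼      
  Kick██··██···█      
   Tom······█···      
 Snare···█·██··█      
  Clap█··██·██·█      
 HiHat█····█····      
                      
                      
                      
                      
                      


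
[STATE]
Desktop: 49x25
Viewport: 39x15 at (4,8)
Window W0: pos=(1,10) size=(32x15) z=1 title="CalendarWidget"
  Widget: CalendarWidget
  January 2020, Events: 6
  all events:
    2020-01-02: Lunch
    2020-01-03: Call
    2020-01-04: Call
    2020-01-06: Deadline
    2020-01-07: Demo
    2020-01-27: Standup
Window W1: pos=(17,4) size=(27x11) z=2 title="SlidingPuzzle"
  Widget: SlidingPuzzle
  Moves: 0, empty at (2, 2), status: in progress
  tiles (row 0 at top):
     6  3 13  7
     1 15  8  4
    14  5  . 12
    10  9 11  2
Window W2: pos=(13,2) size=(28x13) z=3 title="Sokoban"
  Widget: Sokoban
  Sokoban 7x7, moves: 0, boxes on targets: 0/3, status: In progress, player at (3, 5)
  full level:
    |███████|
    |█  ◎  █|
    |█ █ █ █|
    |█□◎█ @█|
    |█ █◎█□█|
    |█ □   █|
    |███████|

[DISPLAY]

         ┃█□◎█ @█                   ┃  
         ┃█ █◎█□█                   ┃  
━━━━━━━━━┃█ □   █                   ┃  
alendarWi┃███████                   ┃  
─────────┃Moves: 0  0/3             ┃  
       Ja┃                          ┃  
 Tu We Th┗━━━━━━━━━━━━━━━━━━━━━━━━━━┛━━
     1  2*  3*  4*  5       ┃          
*  7*  8  9 10 11 12        ┃          
 14 15 16 17 18 19          ┃          
 21 22 23 24 25 26          ┃          
* 28 29 30 31               ┃          
                            ┃          
                            ┃          
                            ┃          


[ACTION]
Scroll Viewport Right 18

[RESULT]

   ┃█□◎█ @█                   ┃  ┃     
   ┃█ █◎█□█                   ┃  ┃     
━━━┃█ □   █                   ┃  ┃     
rWi┃███████                   ┃  ┃     
───┃Moves: 0  0/3             ┃  ┃     
 Ja┃                          ┃  ┃     
 Th┗━━━━━━━━━━━━━━━━━━━━━━━━━━┛━━┛     
  2*  3*  4*  5       ┃                
 8  9 10 11 12        ┃                
 16 17 18 19          ┃                
 23 24 25 26          ┃                
9 30 31               ┃                
                      ┃                
                      ┃                
                      ┃                


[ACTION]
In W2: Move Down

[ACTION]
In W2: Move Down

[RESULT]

   ┃█□◎█  █                   ┃  ┃     
   ┃█ █◎█@█                   ┃  ┃     
━━━┃█ □  □█                   ┃  ┃     
rWi┃███████                   ┃  ┃     
───┃Moves: 1  0/3             ┃  ┃     
 Ja┃                          ┃  ┃     
 Th┗━━━━━━━━━━━━━━━━━━━━━━━━━━┛━━┛     
  2*  3*  4*  5       ┃                
 8  9 10 11 12        ┃                
 16 17 18 19          ┃                
 23 24 25 26          ┃                
9 30 31               ┃                
                      ┃                
                      ┃                
                      ┃                


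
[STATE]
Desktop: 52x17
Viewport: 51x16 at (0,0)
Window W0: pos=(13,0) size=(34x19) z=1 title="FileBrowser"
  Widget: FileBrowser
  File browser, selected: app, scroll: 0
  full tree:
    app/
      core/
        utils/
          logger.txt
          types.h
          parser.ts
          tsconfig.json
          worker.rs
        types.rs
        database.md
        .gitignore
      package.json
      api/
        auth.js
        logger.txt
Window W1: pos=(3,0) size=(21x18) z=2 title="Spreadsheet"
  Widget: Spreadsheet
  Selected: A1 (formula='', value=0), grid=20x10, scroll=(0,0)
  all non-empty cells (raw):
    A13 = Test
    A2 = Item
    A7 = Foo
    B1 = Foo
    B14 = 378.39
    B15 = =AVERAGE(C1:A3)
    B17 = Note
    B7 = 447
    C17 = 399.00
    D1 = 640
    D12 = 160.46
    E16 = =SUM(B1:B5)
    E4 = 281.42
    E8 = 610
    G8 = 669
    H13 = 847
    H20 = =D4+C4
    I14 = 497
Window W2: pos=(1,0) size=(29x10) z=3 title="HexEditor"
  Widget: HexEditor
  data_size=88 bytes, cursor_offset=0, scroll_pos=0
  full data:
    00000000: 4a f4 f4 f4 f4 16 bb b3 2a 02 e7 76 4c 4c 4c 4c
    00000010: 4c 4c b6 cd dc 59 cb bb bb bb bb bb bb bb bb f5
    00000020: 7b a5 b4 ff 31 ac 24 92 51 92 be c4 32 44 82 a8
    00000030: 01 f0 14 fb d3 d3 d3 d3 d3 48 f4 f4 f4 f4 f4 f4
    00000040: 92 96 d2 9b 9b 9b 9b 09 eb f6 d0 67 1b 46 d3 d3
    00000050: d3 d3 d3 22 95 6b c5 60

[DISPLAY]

 ┏━━━━━━━━━━━━━━━━━━━━━━━━━━━┓━━━━━━━━━━━━━━━━┓    
 ┃ HexEditor                 ┃                ┃    
 ┠───────────────────────────┨────────────────┨    
 ┃00000000  4A f4 f4 f4 f4 16┃                ┃    
 ┃00000010  4c 4c b6 cd dc 59┃                ┃    
 ┃00000020  7b a5 b4 ff 31 ac┃                ┃    
 ┃00000030  01 f0 14 fb d3 d3┃                ┃    
 ┃00000040  92 96 d2 9b 9b 9b┃                ┃    
 ┃00000050  d3 d3 d3 22 95 6b┃                ┃    
 ┗━━━━━━━━━━━━━━━━━━━━━━━━━━━┛                ┃    
   ┃  5        0       ┃                      ┃    
   ┃  6        0       ┃                      ┃    
   ┃  7 Foo          44┃                      ┃    
   ┃  8        0       ┃                      ┃    
   ┃  9        0       ┃                      ┃    
   ┃ 10        0       ┃                      ┃    


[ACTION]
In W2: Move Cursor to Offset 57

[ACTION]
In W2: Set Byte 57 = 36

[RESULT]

 ┏━━━━━━━━━━━━━━━━━━━━━━━━━━━┓━━━━━━━━━━━━━━━━┓    
 ┃ HexEditor                 ┃                ┃    
 ┠───────────────────────────┨────────────────┨    
 ┃00000000  4a f4 f4 f4 f4 16┃                ┃    
 ┃00000010  4c 4c b6 cd dc 59┃                ┃    
 ┃00000020  7b a5 b4 ff 31 ac┃                ┃    
 ┃00000030  01 f0 14 fb d3 d3┃                ┃    
 ┃00000040  92 96 d2 9b 9b 9b┃                ┃    
 ┃00000050  d3 d3 d3 22 95 6b┃                ┃    
 ┗━━━━━━━━━━━━━━━━━━━━━━━━━━━┛                ┃    
   ┃  5        0       ┃                      ┃    
   ┃  6        0       ┃                      ┃    
   ┃  7 Foo          44┃                      ┃    
   ┃  8        0       ┃                      ┃    
   ┃  9        0       ┃                      ┃    
   ┃ 10        0       ┃                      ┃    


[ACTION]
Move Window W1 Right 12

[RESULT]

 ┏━━━━━━━━━━━━━━━━━━━━━━━━━━━┓━━━━━┓━━━━━━━━━━┓    
 ┃ HexEditor                 ┃     ┃          ┃    
 ┠───────────────────────────┨─────┨──────────┨    
 ┃00000000  4a f4 f4 f4 f4 16┃     ┃          ┃    
 ┃00000010  4c 4c b6 cd dc 59┃ B   ┃          ┃    
 ┃00000020  7b a5 b4 ff 31 ac┃-----┃          ┃    
 ┃00000030  01 f0 14 fb d3 d3┃o    ┃          ┃    
 ┃00000040  92 96 d2 9b 9b 9b┃     ┃          ┃    
 ┃00000050  d3 d3 d3 22 95 6b┃     ┃          ┃    
 ┗━━━━━━━━━━━━━━━━━━━━━━━━━━━┛     ┃          ┃    
             ┃ ┃  5        0       ┃          ┃    
             ┃ ┃  6        0       ┃          ┃    
             ┃ ┃  7 Foo          44┃          ┃    
             ┃ ┃  8        0       ┃          ┃    
             ┃ ┃  9        0       ┃          ┃    
             ┃ ┃ 10        0       ┃          ┃    


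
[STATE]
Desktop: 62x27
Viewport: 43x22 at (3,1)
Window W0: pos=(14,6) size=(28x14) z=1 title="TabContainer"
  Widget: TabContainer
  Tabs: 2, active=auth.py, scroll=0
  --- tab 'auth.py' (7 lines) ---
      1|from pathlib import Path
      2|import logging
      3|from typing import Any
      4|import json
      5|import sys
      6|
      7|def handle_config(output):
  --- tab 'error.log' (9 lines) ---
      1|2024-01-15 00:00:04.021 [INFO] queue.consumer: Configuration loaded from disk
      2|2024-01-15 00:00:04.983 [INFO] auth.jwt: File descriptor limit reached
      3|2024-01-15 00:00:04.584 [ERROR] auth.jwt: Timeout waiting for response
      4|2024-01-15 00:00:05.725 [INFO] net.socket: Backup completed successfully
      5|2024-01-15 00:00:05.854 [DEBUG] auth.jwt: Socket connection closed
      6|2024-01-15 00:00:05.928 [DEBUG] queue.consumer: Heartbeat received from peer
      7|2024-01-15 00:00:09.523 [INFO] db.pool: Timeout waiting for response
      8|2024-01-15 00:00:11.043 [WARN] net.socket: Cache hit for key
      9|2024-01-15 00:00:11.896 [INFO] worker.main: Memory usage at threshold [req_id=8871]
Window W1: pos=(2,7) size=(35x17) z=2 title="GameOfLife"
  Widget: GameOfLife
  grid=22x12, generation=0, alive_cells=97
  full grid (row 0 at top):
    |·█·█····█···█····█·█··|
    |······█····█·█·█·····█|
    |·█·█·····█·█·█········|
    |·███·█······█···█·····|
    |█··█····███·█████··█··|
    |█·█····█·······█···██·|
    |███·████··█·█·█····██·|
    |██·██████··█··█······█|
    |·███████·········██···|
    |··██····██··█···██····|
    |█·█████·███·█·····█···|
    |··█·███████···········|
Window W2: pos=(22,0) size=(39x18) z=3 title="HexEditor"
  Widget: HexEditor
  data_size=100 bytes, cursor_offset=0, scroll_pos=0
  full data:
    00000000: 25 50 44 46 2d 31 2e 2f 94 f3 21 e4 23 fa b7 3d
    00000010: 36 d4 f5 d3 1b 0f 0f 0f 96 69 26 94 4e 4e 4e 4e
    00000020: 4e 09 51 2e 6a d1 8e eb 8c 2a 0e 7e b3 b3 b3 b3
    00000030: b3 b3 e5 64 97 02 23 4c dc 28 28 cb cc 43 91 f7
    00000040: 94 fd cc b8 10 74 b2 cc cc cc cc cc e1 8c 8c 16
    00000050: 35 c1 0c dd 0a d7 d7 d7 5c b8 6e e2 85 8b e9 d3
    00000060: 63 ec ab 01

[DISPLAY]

                   ┃ HexEditor             
                   ┠───────────────────────
                   ┃00000000  25 50 44 46 2
                   ┃00000010  36 d4 f5 d3 1
                   ┃00000020  4e 09 51 2e 6
           ┏━━━━━━━┃00000030  b3 b3 e5 64 9
━━━━━━━━━━━━━━━━━━━┃00000040  94 fd cc b8 1
 GameOfLife        ┃00000050  35 c1 0c dd 0
───────────────────┃00000060  63 ec ab 01  
Gen: 0             ┃                       
·█·█····█···█····█·┃                       
······█····█·█·█···┃                       
·█·█·····█·█·█·····┃                       
·███·█······█···█··┃                       
█··█····███·█████··┃                       
█·█····█·······█···┃                       
███·████··█·█·█····┗━━━━━━━━━━━━━━━━━━━━━━━
██·██████··█··█······█           ┃    ┃    
·███████·········██···           ┃━━━━┛    
··██····██··█···██····           ┃         
█·█████·███·█·····█···           ┃         
··█·███████···········           ┃         


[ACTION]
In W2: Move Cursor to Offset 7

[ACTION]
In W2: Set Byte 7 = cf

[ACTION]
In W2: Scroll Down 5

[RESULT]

                   ┃ HexEditor             
                   ┠───────────────────────
                   ┃00000050  35 c1 0c dd 0
                   ┃00000060  63 ec ab 01  
                   ┃                       
           ┏━━━━━━━┃                       
━━━━━━━━━━━━━━━━━━━┃                       
 GameOfLife        ┃                       
───────────────────┃                       
Gen: 0             ┃                       
·█·█····█···█····█·┃                       
······█····█·█·█···┃                       
·█·█·····█·█·█·····┃                       
·███·█······█···█··┃                       
█··█····███·█████··┃                       
█·█····█·······█···┃                       
███·████··█·█·█····┗━━━━━━━━━━━━━━━━━━━━━━━
██·██████··█··█······█           ┃    ┃    
·███████·········██···           ┃━━━━┛    
··██····██··█···██····           ┃         
█·█████·███·█·····█···           ┃         
··█·███████···········           ┃         


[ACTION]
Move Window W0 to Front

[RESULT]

                   ┃ HexEditor             
                   ┠───────────────────────
                   ┃00000050  35 c1 0c dd 0
                   ┃00000060  63 ec ab 01  
                   ┃                       
           ┏━━━━━━━━━━━━━━━━━━━━━━━━━━┓    
━━━━━━━━━━━┃ TabContainer             ┃    
 GameOfLife┠──────────────────────────┨    
───────────┃[auth.py]│ error.log      ┃    
Gen: 0     ┃──────────────────────────┃    
·█·█····█··┃from pathlib import Path  ┃    
······█····┃import logging            ┃    
·█·█·····█·┃from typing import Any    ┃    
·███·█·····┃import json               ┃    
█··█····███┃import sys                ┃    
█·█····█···┃                          ┃    
███·████··█┃def handle_config(output):┃━━━━
██·██████··┃                          ┃    
·███████···┗━━━━━━━━━━━━━━━━━━━━━━━━━━┛    
··██····██··█···██····           ┃         
█·█████·███·█·····█···           ┃         
··█·███████···········           ┃         


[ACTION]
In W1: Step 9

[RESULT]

                   ┃ HexEditor             
                   ┠───────────────────────
                   ┃00000050  35 c1 0c dd 0
                   ┃00000060  63 ec ab 01  
                   ┃                       
           ┏━━━━━━━━━━━━━━━━━━━━━━━━━━┓    
━━━━━━━━━━━┃ TabContainer             ┃    
 GameOfLife┠──────────────────────────┨    
───────────┃[auth.py]│ error.log      ┃    
Gen: 9     ┃──────────────────────────┃    
·······██·█┃from pathlib import Path  ┃    
··█····██·█┃import logging            ┃    
·█····██··█┃from typing import Any    ┃    
··█···██···┃import json               ┃    
······█·█··┃import sys                ┃    
·······█···┃                          ┃    
·····███···┃def handle_config(output):┃━━━━
·····█·····┃                          ┃    
··········█┗━━━━━━━━━━━━━━━━━━━━━━━━━━┛    
·········█············           ┃         
··········██··········           ┃         
···········█··········           ┃         


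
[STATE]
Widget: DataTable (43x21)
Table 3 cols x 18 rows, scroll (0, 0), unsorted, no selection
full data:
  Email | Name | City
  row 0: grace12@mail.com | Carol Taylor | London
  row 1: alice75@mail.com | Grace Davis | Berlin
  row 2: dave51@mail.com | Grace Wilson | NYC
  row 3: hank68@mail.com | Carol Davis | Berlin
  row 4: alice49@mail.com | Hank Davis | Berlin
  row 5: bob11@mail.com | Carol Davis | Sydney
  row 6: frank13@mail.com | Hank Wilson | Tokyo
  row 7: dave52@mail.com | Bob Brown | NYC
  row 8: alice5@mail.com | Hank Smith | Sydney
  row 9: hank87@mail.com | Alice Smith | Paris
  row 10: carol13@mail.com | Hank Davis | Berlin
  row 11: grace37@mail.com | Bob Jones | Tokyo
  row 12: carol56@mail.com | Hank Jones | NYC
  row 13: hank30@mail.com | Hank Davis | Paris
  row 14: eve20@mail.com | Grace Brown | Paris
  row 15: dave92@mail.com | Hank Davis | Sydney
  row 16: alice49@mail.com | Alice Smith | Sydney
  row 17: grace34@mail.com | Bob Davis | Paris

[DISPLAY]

Email           │Name        │City         
────────────────┼────────────┼──────       
grace12@mail.com│Carol Taylor│London       
alice75@mail.com│Grace Davis │Berlin       
dave51@mail.com │Grace Wilson│NYC          
hank68@mail.com │Carol Davis │Berlin       
alice49@mail.com│Hank Davis  │Berlin       
bob11@mail.com  │Carol Davis │Sydney       
frank13@mail.com│Hank Wilson │Tokyo        
dave52@mail.com │Bob Brown   │NYC          
alice5@mail.com │Hank Smith  │Sydney       
hank87@mail.com │Alice Smith │Paris        
carol13@mail.com│Hank Davis  │Berlin       
grace37@mail.com│Bob Jones   │Tokyo        
carol56@mail.com│Hank Jones  │NYC          
hank30@mail.com │Hank Davis  │Paris        
eve20@mail.com  │Grace Brown │Paris        
dave92@mail.com │Hank Davis  │Sydney       
alice49@mail.com│Alice Smith │Sydney       
grace34@mail.com│Bob Davis   │Paris        
                                           


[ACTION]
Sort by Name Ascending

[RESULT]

Email           │Name       ▲│City         
────────────────┼────────────┼──────       
hank87@mail.com │Alice Smith │Paris        
alice49@mail.com│Alice Smith │Sydney       
dave52@mail.com │Bob Brown   │NYC          
grace34@mail.com│Bob Davis   │Paris        
grace37@mail.com│Bob Jones   │Tokyo        
hank68@mail.com │Carol Davis │Berlin       
bob11@mail.com  │Carol Davis │Sydney       
grace12@mail.com│Carol Taylor│London       
eve20@mail.com  │Grace Brown │Paris        
alice75@mail.com│Grace Davis │Berlin       
dave51@mail.com │Grace Wilson│NYC          
alice49@mail.com│Hank Davis  │Berlin       
carol13@mail.com│Hank Davis  │Berlin       
hank30@mail.com │Hank Davis  │Paris        
dave92@mail.com │Hank Davis  │Sydney       
carol56@mail.com│Hank Jones  │NYC          
alice5@mail.com │Hank Smith  │Sydney       
frank13@mail.com│Hank Wilson │Tokyo        
                                           


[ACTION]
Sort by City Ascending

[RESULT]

Email           │Name        │City ▲       
────────────────┼────────────┼──────       
hank68@mail.com │Carol Davis │Berlin       
alice75@mail.com│Grace Davis │Berlin       
alice49@mail.com│Hank Davis  │Berlin       
carol13@mail.com│Hank Davis  │Berlin       
grace12@mail.com│Carol Taylor│London       
dave52@mail.com │Bob Brown   │NYC          
dave51@mail.com │Grace Wilson│NYC          
carol56@mail.com│Hank Jones  │NYC          
hank87@mail.com │Alice Smith │Paris        
grace34@mail.com│Bob Davis   │Paris        
eve20@mail.com  │Grace Brown │Paris        
hank30@mail.com │Hank Davis  │Paris        
alice49@mail.com│Alice Smith │Sydney       
bob11@mail.com  │Carol Davis │Sydney       
dave92@mail.com │Hank Davis  │Sydney       
alice5@mail.com │Hank Smith  │Sydney       
grace37@mail.com│Bob Jones   │Tokyo        
frank13@mail.com│Hank Wilson │Tokyo        
                                           


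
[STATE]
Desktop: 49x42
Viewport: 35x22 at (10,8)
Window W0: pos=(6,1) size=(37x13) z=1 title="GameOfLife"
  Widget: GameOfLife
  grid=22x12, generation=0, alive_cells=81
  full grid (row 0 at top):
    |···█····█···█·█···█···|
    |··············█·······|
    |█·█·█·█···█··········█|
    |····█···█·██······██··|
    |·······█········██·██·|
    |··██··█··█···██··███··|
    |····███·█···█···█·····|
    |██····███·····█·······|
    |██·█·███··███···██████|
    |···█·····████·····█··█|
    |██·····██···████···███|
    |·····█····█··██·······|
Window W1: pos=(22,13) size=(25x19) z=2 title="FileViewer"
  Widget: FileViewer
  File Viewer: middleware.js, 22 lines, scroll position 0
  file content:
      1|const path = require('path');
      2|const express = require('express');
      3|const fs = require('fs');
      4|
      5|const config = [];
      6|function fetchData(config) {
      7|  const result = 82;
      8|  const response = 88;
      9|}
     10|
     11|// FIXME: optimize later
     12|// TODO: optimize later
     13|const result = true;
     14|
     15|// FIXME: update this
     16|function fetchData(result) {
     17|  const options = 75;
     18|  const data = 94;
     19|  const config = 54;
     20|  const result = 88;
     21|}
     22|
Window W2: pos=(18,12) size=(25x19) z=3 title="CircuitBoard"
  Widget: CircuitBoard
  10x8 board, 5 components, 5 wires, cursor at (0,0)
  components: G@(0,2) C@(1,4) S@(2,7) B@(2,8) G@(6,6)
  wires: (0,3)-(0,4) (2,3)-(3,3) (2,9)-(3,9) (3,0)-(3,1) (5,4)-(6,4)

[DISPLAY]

█··█··█···██··███··             ┃  
·███·█···█···█·····             ┃  
···███·····█·······             ┃  
█·███··███···██████             ┃  
█·····██┏━━━━━━━━━━━━━━━━━━━━━━━┓  
━━━━━━━━┃ CircuitBoard          ┃━━
        ┠───────────────────────┨  
        ┃   0 1 2 3 4 5 6 7 8 9 ┃──
        ┃0  [.]      G   · ─ ·  ┃('
        ┃                       ┃ir
        ┃1                   C  ┃fs
        ┃                       ┃  
        ┃2               ·      ┃  
        ┃                │      ┃on
        ┃3   · ─ ·       ·      ┃  
        ┃                       ┃8;
        ┃4                      ┃  
        ┃                       ┃  
        ┃5                   ·  ┃at
        ┃                    │  ┃te
        ┃6                   ·  ┃  
        ┃                       ┃  


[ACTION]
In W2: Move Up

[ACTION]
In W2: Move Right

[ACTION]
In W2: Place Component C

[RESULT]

█··█··█···██··███··             ┃  
·███·█···█···█·····             ┃  
···███·····█·······             ┃  
█·███··███···██████             ┃  
█·····██┏━━━━━━━━━━━━━━━━━━━━━━━┓  
━━━━━━━━┃ CircuitBoard          ┃━━
        ┠───────────────────────┨  
        ┃   0 1 2 3 4 5 6 7 8 9 ┃──
        ┃0      [C]  G   · ─ ·  ┃('
        ┃                       ┃ir
        ┃1                   C  ┃fs
        ┃                       ┃  
        ┃2               ·      ┃  
        ┃                │      ┃on
        ┃3   · ─ ·       ·      ┃  
        ┃                       ┃8;
        ┃4                      ┃  
        ┃                       ┃  
        ┃5                   ·  ┃at
        ┃                    │  ┃te
        ┃6                   ·  ┃  
        ┃                       ┃  


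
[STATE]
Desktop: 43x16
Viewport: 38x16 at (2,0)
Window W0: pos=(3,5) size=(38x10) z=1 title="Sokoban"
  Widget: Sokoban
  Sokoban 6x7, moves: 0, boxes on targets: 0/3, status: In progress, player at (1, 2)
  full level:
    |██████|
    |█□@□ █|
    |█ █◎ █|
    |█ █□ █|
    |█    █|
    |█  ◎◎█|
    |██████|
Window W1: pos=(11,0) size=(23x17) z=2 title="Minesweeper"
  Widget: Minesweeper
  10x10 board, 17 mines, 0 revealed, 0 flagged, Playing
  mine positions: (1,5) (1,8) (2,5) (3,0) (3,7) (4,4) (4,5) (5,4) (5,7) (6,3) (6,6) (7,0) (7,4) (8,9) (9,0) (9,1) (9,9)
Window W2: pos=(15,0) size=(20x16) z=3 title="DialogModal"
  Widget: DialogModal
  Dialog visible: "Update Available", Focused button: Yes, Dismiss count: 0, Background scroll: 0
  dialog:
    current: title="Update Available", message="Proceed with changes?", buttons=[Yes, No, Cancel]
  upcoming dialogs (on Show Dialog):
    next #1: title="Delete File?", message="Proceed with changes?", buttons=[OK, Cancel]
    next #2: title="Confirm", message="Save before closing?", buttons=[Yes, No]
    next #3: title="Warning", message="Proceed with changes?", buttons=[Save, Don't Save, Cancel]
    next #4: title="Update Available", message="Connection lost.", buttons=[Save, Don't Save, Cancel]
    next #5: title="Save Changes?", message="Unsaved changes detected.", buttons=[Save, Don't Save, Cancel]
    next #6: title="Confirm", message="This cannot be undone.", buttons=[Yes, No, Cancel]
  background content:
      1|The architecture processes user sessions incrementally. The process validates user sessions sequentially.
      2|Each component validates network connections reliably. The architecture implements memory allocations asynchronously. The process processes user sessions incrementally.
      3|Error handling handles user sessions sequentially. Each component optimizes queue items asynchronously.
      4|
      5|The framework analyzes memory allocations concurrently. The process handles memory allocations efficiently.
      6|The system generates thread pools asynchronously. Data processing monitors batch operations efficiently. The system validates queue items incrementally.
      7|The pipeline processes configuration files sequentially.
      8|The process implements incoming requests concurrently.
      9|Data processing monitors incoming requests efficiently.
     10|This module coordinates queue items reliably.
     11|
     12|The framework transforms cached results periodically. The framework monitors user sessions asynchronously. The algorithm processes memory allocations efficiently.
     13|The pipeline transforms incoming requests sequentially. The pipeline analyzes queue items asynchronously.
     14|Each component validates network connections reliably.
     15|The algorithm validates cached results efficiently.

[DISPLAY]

         ┏━━━┏━━━━━━━━━━━━━━━━━━┓     
         ┃ Mi┃ DialogModal      ┃     
         ┠───┠──────────────────┨     
         ┃■■■┃The architecture p┃     
         ┃■■■┃Each component val┃     
 ┏━━━━━━━┃■■■┃Error handling han┃━━━━━
 ┃ Sokoba┃■■■┃  ┌────────────┐  ┃     
 ┠───────┃■■■┃Th│Update Avail│al┃─────
 ┃██████ ┃■■■┃Th│Proceed with│at┃     
 ┃█□@□ █ ┃■■■┃Th│[Yes]  No   │ce┃     
 ┃█ █◎ █ ┃■■■┃Th└────────────┘em┃     
 ┃█ █□ █ ┃■■■┃Data processing mo┃     
 ┃█    █ ┃■■■┃This module coordi┃     
 ┃█  ◎◎█ ┃   ┃                  ┃     
 ┗━━━━━━━┃   ┃The framework tran┃━━━━━
         ┃   ┗━━━━━━━━━━━━━━━━━━┛     


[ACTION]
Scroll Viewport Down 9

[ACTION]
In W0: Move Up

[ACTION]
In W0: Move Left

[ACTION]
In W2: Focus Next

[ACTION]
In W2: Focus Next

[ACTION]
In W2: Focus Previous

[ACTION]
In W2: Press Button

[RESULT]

         ┏━━━┏━━━━━━━━━━━━━━━━━━┓     
         ┃ Mi┃ DialogModal      ┃     
         ┠───┠──────────────────┨     
         ┃■■■┃The architecture p┃     
         ┃■■■┃Each component val┃     
 ┏━━━━━━━┃■■■┃Error handling han┃━━━━━
 ┃ Sokoba┃■■■┃                  ┃     
 ┠───────┃■■■┃The framework anal┃─────
 ┃██████ ┃■■■┃The system generat┃     
 ┃█□@□ █ ┃■■■┃The pipeline proce┃     
 ┃█ █◎ █ ┃■■■┃The process implem┃     
 ┃█ █□ █ ┃■■■┃Data processing mo┃     
 ┃█    █ ┃■■■┃This module coordi┃     
 ┃█  ◎◎█ ┃   ┃                  ┃     
 ┗━━━━━━━┃   ┃The framework tran┃━━━━━
         ┃   ┗━━━━━━━━━━━━━━━━━━┛     
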